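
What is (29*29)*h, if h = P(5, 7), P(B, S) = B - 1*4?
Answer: 841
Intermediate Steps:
P(B, S) = -4 + B (P(B, S) = B - 4 = -4 + B)
h = 1 (h = -4 + 5 = 1)
(29*29)*h = (29*29)*1 = 841*1 = 841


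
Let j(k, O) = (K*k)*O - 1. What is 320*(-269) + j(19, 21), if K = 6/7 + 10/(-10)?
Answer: -86138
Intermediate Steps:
K = -1/7 (K = 6*(1/7) + 10*(-1/10) = 6/7 - 1 = -1/7 ≈ -0.14286)
j(k, O) = -1 - O*k/7 (j(k, O) = (-k/7)*O - 1 = -O*k/7 - 1 = -1 - O*k/7)
320*(-269) + j(19, 21) = 320*(-269) + (-1 - 1/7*21*19) = -86080 + (-1 - 57) = -86080 - 58 = -86138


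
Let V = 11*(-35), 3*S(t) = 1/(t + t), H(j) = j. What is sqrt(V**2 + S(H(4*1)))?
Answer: sqrt(21344406)/12 ≈ 385.00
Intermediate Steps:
S(t) = 1/(6*t) (S(t) = 1/(3*(t + t)) = 1/(3*((2*t))) = (1/(2*t))/3 = 1/(6*t))
V = -385
sqrt(V**2 + S(H(4*1))) = sqrt((-385)**2 + 1/(6*((4*1)))) = sqrt(148225 + (1/6)/4) = sqrt(148225 + (1/6)*(1/4)) = sqrt(148225 + 1/24) = sqrt(3557401/24) = sqrt(21344406)/12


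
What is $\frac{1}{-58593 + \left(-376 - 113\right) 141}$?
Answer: $- \frac{1}{127542} \approx -7.8406 \cdot 10^{-6}$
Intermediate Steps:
$\frac{1}{-58593 + \left(-376 - 113\right) 141} = \frac{1}{-58593 - 68949} = \frac{1}{-127542} = - \frac{1}{127542}$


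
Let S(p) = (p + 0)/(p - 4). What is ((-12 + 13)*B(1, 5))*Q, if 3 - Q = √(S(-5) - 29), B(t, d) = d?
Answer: 15 - 80*I/3 ≈ 15.0 - 26.667*I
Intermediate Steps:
S(p) = p/(-4 + p)
Q = 3 - 16*I/3 (Q = 3 - √(-5/(-4 - 5) - 29) = 3 - √(-5/(-9) - 29) = 3 - √(-5*(-⅑) - 29) = 3 - √(5/9 - 29) = 3 - √(-256/9) = 3 - 16*I/3 ≈ 3.0 - 5.3333*I)
((-12 + 13)*B(1, 5))*Q = ((-12 + 13)*5)*(3 - 16*I/3) = (1*5)*(3 - 16*I/3) = 5*(3 - 16*I/3) = 15 - 80*I/3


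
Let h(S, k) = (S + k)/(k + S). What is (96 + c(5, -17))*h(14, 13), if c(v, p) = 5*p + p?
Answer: -6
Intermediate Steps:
h(S, k) = 1 (h(S, k) = (S + k)/(S + k) = 1)
c(v, p) = 6*p
(96 + c(5, -17))*h(14, 13) = (96 + 6*(-17))*1 = (96 - 102)*1 = -6*1 = -6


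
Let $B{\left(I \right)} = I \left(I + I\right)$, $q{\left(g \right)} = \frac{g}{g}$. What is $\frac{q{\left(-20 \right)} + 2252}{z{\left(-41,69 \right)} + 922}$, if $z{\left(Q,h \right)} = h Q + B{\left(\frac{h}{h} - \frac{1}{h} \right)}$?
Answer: $- \frac{10726533}{9069979} \approx -1.1826$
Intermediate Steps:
$q{\left(g \right)} = 1$
$B{\left(I \right)} = 2 I^{2}$ ($B{\left(I \right)} = I 2 I = 2 I^{2}$)
$z{\left(Q,h \right)} = 2 \left(1 - \frac{1}{h}\right)^{2} + Q h$ ($z{\left(Q,h \right)} = h Q + 2 \left(\frac{h}{h} - \frac{1}{h}\right)^{2} = Q h + 2 \left(1 - \frac{1}{h}\right)^{2} = 2 \left(1 - \frac{1}{h}\right)^{2} + Q h$)
$\frac{q{\left(-20 \right)} + 2252}{z{\left(-41,69 \right)} + 922} = \frac{1 + 2252}{\left(\left(-41\right) 69 + \frac{2 \left(-1 + 69\right)^{2}}{4761}\right) + 922} = \frac{2253}{\left(-2829 + 2 \cdot \frac{1}{4761} \cdot 68^{2}\right) + 922} = \frac{2253}{\left(-2829 + 2 \cdot \frac{1}{4761} \cdot 4624\right) + 922} = \frac{2253}{\left(-2829 + \frac{9248}{4761}\right) + 922} = \frac{2253}{- \frac{13459621}{4761} + 922} = \frac{2253}{- \frac{9069979}{4761}} = 2253 \left(- \frac{4761}{9069979}\right) = - \frac{10726533}{9069979}$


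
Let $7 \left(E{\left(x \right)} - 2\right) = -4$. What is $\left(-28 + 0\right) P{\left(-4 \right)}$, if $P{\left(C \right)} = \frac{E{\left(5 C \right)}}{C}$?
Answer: $10$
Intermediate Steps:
$E{\left(x \right)} = \frac{10}{7}$ ($E{\left(x \right)} = 2 + \frac{1}{7} \left(-4\right) = 2 - \frac{4}{7} = \frac{10}{7}$)
$P{\left(C \right)} = \frac{10}{7 C}$
$\left(-28 + 0\right) P{\left(-4 \right)} = \left(-28 + 0\right) \frac{10}{7 \left(-4\right)} = - 28 \cdot \frac{10}{7} \left(- \frac{1}{4}\right) = \left(-28\right) \left(- \frac{5}{14}\right) = 10$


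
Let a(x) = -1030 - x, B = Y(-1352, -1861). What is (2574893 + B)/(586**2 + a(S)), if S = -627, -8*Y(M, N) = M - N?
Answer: 20598635/2743944 ≈ 7.5069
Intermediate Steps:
Y(M, N) = -M/8 + N/8 (Y(M, N) = -(M - N)/8 = -M/8 + N/8)
B = -509/8 (B = -1/8*(-1352) + (1/8)*(-1861) = 169 - 1861/8 = -509/8 ≈ -63.625)
(2574893 + B)/(586**2 + a(S)) = (2574893 - 509/8)/(586**2 + (-1030 - 1*(-627))) = 20598635/(8*(343396 + (-1030 + 627))) = 20598635/(8*(343396 - 403)) = (20598635/8)/342993 = (20598635/8)*(1/342993) = 20598635/2743944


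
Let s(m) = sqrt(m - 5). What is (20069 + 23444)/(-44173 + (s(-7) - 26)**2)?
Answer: 43513*I/(-43509*I + 104*sqrt(3)) ≈ -1.0001 + 0.0041405*I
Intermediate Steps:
s(m) = sqrt(-5 + m)
(20069 + 23444)/(-44173 + (s(-7) - 26)**2) = (20069 + 23444)/(-44173 + (sqrt(-5 - 7) - 26)**2) = 43513/(-44173 + (sqrt(-12) - 26)**2) = 43513/(-44173 + (2*I*sqrt(3) - 26)**2) = 43513/(-44173 + (-26 + 2*I*sqrt(3))**2)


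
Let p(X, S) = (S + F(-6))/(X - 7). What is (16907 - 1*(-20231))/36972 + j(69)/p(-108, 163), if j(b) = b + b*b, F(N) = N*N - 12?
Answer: -10264576297/3456882 ≈ -2969.3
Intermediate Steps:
F(N) = -12 + N**2 (F(N) = N**2 - 12 = -12 + N**2)
j(b) = b + b**2
p(X, S) = (24 + S)/(-7 + X) (p(X, S) = (S + (-12 + (-6)**2))/(X - 7) = (S + (-12 + 36))/(-7 + X) = (S + 24)/(-7 + X) = (24 + S)/(-7 + X))
(16907 - 1*(-20231))/36972 + j(69)/p(-108, 163) = (16907 - 1*(-20231))/36972 + (69*(1 + 69))/(((24 + 163)/(-7 - 108))) = (16907 + 20231)*(1/36972) + (69*70)/((187/(-115))) = 37138*(1/36972) + 4830/((-1/115*187)) = 18569/18486 + 4830/(-187/115) = 18569/18486 + 4830*(-115/187) = 18569/18486 - 555450/187 = -10264576297/3456882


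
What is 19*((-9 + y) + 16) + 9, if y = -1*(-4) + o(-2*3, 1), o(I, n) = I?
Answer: 104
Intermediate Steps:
y = -2 (y = -1*(-4) - 2*3 = 4 - 6 = -2)
19*((-9 + y) + 16) + 9 = 19*((-9 - 2) + 16) + 9 = 19*(-11 + 16) + 9 = 19*5 + 9 = 95 + 9 = 104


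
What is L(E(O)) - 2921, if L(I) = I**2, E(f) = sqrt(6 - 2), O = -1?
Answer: -2917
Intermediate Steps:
E(f) = 2 (E(f) = sqrt(4) = 2)
L(E(O)) - 2921 = 2**2 - 2921 = 4 - 2921 = -2917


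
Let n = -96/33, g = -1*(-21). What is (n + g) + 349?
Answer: 4038/11 ≈ 367.09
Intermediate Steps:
g = 21
n = -32/11 (n = -96*1/33 = -32/11 ≈ -2.9091)
(n + g) + 349 = (-32/11 + 21) + 349 = 199/11 + 349 = 4038/11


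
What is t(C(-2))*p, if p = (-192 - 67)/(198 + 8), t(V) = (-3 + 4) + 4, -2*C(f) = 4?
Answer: -1295/206 ≈ -6.2864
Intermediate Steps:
C(f) = -2 (C(f) = -1/2*4 = -2)
t(V) = 5 (t(V) = 1 + 4 = 5)
p = -259/206 ≈ -1.2573
t(C(-2))*p = 5*(-259/206) = -1295/206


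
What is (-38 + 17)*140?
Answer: -2940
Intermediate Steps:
(-38 + 17)*140 = -21*140 = -2940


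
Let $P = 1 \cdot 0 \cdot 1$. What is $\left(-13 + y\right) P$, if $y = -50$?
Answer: $0$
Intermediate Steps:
$P = 0$ ($P = 0 \cdot 1 = 0$)
$\left(-13 + y\right) P = \left(-13 - 50\right) 0 = \left(-63\right) 0 = 0$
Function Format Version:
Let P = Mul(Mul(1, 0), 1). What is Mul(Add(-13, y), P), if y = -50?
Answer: 0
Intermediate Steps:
P = 0 (P = Mul(0, 1) = 0)
Mul(Add(-13, y), P) = Mul(Add(-13, -50), 0) = Mul(-63, 0) = 0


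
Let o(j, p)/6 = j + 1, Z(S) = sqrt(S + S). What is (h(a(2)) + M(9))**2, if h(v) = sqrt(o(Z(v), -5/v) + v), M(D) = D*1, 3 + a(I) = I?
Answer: (9 + sqrt(5 + 6*I*sqrt(2)))**2 ≈ 135.05 + 36.512*I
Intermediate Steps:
a(I) = -3 + I
M(D) = D
Z(S) = sqrt(2)*sqrt(S) (Z(S) = sqrt(2*S) = sqrt(2)*sqrt(S))
o(j, p) = 6 + 6*j (o(j, p) = 6*(j + 1) = 6*(1 + j) = 6 + 6*j)
h(v) = sqrt(6 + v + 6*sqrt(2)*sqrt(v)) (h(v) = sqrt((6 + 6*(sqrt(2)*sqrt(v))) + v) = sqrt((6 + 6*sqrt(2)*sqrt(v)) + v) = sqrt(6 + v + 6*sqrt(2)*sqrt(v)))
(h(a(2)) + M(9))**2 = (sqrt(6 + (-3 + 2) + 6*sqrt(2)*sqrt(-3 + 2)) + 9)**2 = (sqrt(6 - 1 + 6*sqrt(2)*sqrt(-1)) + 9)**2 = (sqrt(6 - 1 + 6*sqrt(2)*I) + 9)**2 = (sqrt(6 - 1 + 6*I*sqrt(2)) + 9)**2 = (sqrt(5 + 6*I*sqrt(2)) + 9)**2 = (9 + sqrt(5 + 6*I*sqrt(2)))**2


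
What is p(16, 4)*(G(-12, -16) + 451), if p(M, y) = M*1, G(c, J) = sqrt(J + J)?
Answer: 7216 + 64*I*sqrt(2) ≈ 7216.0 + 90.51*I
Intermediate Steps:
G(c, J) = sqrt(2)*sqrt(J) (G(c, J) = sqrt(2*J) = sqrt(2)*sqrt(J))
p(M, y) = M
p(16, 4)*(G(-12, -16) + 451) = 16*(sqrt(2)*sqrt(-16) + 451) = 16*(sqrt(2)*(4*I) + 451) = 16*(4*I*sqrt(2) + 451) = 16*(451 + 4*I*sqrt(2)) = 7216 + 64*I*sqrt(2)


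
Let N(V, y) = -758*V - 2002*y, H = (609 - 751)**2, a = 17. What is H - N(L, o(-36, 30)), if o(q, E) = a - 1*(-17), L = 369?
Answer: 367934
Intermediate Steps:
H = 20164 (H = (-142)**2 = 20164)
o(q, E) = 34 (o(q, E) = 17 - 1*(-17) = 17 + 17 = 34)
N(V, y) = -2002*y - 758*V
H - N(L, o(-36, 30)) = 20164 - (-2002*34 - 758*369) = 20164 - (-68068 - 279702) = 20164 - 1*(-347770) = 20164 + 347770 = 367934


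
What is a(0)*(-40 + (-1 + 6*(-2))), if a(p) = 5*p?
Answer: 0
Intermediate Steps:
a(0)*(-40 + (-1 + 6*(-2))) = (5*0)*(-40 + (-1 + 6*(-2))) = 0*(-40 + (-1 - 12)) = 0*(-40 - 13) = 0*(-53) = 0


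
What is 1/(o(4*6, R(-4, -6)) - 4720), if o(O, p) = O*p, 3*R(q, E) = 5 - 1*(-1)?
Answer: -1/4672 ≈ -0.00021404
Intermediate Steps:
R(q, E) = 2 (R(q, E) = (5 - 1*(-1))/3 = (5 + 1)/3 = (1/3)*6 = 2)
1/(o(4*6, R(-4, -6)) - 4720) = 1/((4*6)*2 - 4720) = 1/(24*2 - 4720) = 1/(48 - 4720) = 1/(-4672) = -1/4672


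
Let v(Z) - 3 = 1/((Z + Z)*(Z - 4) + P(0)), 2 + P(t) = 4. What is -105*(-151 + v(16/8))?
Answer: 31115/2 ≈ 15558.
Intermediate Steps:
P(t) = 2 (P(t) = -2 + 4 = 2)
v(Z) = 3 + 1/(2 + 2*Z*(-4 + Z)) (v(Z) = 3 + 1/((Z + Z)*(Z - 4) + 2) = 3 + 1/((2*Z)*(-4 + Z) + 2) = 3 + 1/(2*Z*(-4 + Z) + 2) = 3 + 1/(2 + 2*Z*(-4 + Z)))
-105*(-151 + v(16/8)) = -105*(-151 + (7 - 384/8 + 6*(16/8)²)/(2*(1 + (16/8)² - 64/8))) = -105*(-151 + (7 - 384/8 + 6*(16*(⅛))²)/(2*(1 + (16*(⅛))² - 64/8))) = -105*(-151 + (7 - 24*2 + 6*2²)/(2*(1 + 2² - 4*2))) = -105*(-151 + (7 - 48 + 6*4)/(2*(1 + 4 - 8))) = -105*(-151 + (½)*(7 - 48 + 24)/(-3)) = -105*(-151 + (½)*(-⅓)*(-17)) = -105*(-151 + 17/6) = -105*(-889/6) = 31115/2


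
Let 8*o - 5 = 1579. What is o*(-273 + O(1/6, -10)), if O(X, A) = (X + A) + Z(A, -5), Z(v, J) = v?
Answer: -57981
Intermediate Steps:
o = 198 (o = 5/8 + (1/8)*1579 = 5/8 + 1579/8 = 198)
O(X, A) = X + 2*A (O(X, A) = (X + A) + A = (A + X) + A = X + 2*A)
o*(-273 + O(1/6, -10)) = 198*(-273 + (1/6 + 2*(-10))) = 198*(-273 + (1/6 - 20)) = 198*(-273 - 119/6) = 198*(-1757/6) = -57981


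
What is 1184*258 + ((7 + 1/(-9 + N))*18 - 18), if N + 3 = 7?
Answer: 1527882/5 ≈ 3.0558e+5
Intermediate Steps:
N = 4 (N = -3 + 7 = 4)
1184*258 + ((7 + 1/(-9 + N))*18 - 18) = 1184*258 + ((7 + 1/(-9 + 4))*18 - 18) = 305472 + ((7 + 1/(-5))*18 - 18) = 305472 + ((7 - ⅕)*18 - 18) = 305472 + ((34/5)*18 - 18) = 305472 + (612/5 - 18) = 305472 + 522/5 = 1527882/5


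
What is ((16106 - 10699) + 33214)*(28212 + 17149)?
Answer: 1751887181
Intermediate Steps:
((16106 - 10699) + 33214)*(28212 + 17149) = (5407 + 33214)*45361 = 38621*45361 = 1751887181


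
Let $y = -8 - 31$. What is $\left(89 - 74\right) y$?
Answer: $-585$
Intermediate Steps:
$y = -39$ ($y = -8 - 31 = -39$)
$\left(89 - 74\right) y = \left(89 - 74\right) \left(-39\right) = 15 \left(-39\right) = -585$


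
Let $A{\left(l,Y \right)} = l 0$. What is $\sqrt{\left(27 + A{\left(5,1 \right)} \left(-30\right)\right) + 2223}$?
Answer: $15 \sqrt{10} \approx 47.434$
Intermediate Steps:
$A{\left(l,Y \right)} = 0$
$\sqrt{\left(27 + A{\left(5,1 \right)} \left(-30\right)\right) + 2223} = \sqrt{\left(27 + 0 \left(-30\right)\right) + 2223} = \sqrt{\left(27 + 0\right) + 2223} = \sqrt{27 + 2223} = \sqrt{2250} = 15 \sqrt{10}$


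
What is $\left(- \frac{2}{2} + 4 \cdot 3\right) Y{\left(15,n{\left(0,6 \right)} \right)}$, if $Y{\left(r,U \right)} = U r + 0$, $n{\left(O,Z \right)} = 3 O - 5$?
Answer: $-825$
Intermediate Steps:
$n{\left(O,Z \right)} = -5 + 3 O$
$Y{\left(r,U \right)} = U r$
$\left(- \frac{2}{2} + 4 \cdot 3\right) Y{\left(15,n{\left(0,6 \right)} \right)} = \left(- \frac{2}{2} + 4 \cdot 3\right) \left(-5 + 3 \cdot 0\right) 15 = \left(\left(-2\right) \frac{1}{2} + 12\right) \left(-5 + 0\right) 15 = \left(-1 + 12\right) \left(\left(-5\right) 15\right) = 11 \left(-75\right) = -825$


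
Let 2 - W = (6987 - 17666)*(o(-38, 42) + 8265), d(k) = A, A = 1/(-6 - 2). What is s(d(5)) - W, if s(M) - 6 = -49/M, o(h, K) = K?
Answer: -88710057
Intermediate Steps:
A = -⅛ (A = 1/(-8) = -⅛ ≈ -0.12500)
d(k) = -⅛
s(M) = 6 - 49/M
W = 88710455 (W = 2 - (6987 - 17666)*(42 + 8265) = 2 - (-10679)*8307 = 2 - 1*(-88710453) = 2 + 88710453 = 88710455)
s(d(5)) - W = (6 - 49/(-⅛)) - 1*88710455 = (6 - 49*(-8)) - 88710455 = (6 + 392) - 88710455 = 398 - 88710455 = -88710057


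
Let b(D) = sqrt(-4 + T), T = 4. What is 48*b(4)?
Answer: 0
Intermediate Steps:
b(D) = 0 (b(D) = sqrt(-4 + 4) = sqrt(0) = 0)
48*b(4) = 48*0 = 0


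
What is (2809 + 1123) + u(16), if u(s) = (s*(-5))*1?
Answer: 3852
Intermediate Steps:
u(s) = -5*s (u(s) = -5*s*1 = -5*s)
(2809 + 1123) + u(16) = (2809 + 1123) - 5*16 = 3932 - 80 = 3852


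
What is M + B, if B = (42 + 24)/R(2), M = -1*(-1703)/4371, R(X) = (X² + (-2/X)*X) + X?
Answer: 147649/8742 ≈ 16.890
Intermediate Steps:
R(X) = -2 + X + X² (R(X) = (X² - 2) + X = (-2 + X²) + X = -2 + X + X²)
M = 1703/4371 (M = 1703*(1/4371) = 1703/4371 ≈ 0.38961)
B = 33/2 (B = (42 + 24)/(-2 + 2 + 2²) = 66/(-2 + 2 + 4) = 66/4 = (¼)*66 = 33/2 ≈ 16.500)
M + B = 1703/4371 + 33/2 = 147649/8742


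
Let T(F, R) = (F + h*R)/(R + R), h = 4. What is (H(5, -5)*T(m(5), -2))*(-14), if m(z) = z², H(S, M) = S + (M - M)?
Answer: 595/2 ≈ 297.50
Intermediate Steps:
H(S, M) = S (H(S, M) = S + 0 = S)
T(F, R) = (F + 4*R)/(2*R) (T(F, R) = (F + 4*R)/(R + R) = (F + 4*R)/((2*R)) = (F + 4*R)*(1/(2*R)) = (F + 4*R)/(2*R))
(H(5, -5)*T(m(5), -2))*(-14) = (5*(2 + (½)*5²/(-2)))*(-14) = (5*(2 + (½)*25*(-½)))*(-14) = (5*(2 - 25/4))*(-14) = (5*(-17/4))*(-14) = -85/4*(-14) = 595/2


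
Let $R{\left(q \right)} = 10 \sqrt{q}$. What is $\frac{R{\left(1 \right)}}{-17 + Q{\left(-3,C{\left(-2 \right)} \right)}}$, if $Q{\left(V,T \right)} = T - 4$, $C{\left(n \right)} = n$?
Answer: $- \frac{10}{23} \approx -0.43478$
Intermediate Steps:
$Q{\left(V,T \right)} = -4 + T$ ($Q{\left(V,T \right)} = T - 4 = -4 + T$)
$\frac{R{\left(1 \right)}}{-17 + Q{\left(-3,C{\left(-2 \right)} \right)}} = \frac{10 \sqrt{1}}{-17 - 6} = \frac{10 \cdot 1}{-17 - 6} = \frac{1}{-23} \cdot 10 = \left(- \frac{1}{23}\right) 10 = - \frac{10}{23}$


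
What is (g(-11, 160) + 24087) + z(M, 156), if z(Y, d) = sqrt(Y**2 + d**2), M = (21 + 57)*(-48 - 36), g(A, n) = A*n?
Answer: 22327 + 156*sqrt(1765) ≈ 28881.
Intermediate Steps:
M = -6552 (M = 78*(-84) = -6552)
(g(-11, 160) + 24087) + z(M, 156) = (-11*160 + 24087) + sqrt((-6552)**2 + 156**2) = (-1760 + 24087) + sqrt(42928704 + 24336) = 22327 + sqrt(42953040) = 22327 + 156*sqrt(1765)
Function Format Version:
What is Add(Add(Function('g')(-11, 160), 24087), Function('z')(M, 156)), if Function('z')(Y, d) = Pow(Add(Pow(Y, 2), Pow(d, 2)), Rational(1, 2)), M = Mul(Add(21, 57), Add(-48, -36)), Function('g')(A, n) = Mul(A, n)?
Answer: Add(22327, Mul(156, Pow(1765, Rational(1, 2)))) ≈ 28881.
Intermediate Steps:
M = -6552 (M = Mul(78, -84) = -6552)
Add(Add(Function('g')(-11, 160), 24087), Function('z')(M, 156)) = Add(Add(Mul(-11, 160), 24087), Pow(Add(Pow(-6552, 2), Pow(156, 2)), Rational(1, 2))) = Add(Add(-1760, 24087), Pow(Add(42928704, 24336), Rational(1, 2))) = Add(22327, Pow(42953040, Rational(1, 2))) = Add(22327, Mul(156, Pow(1765, Rational(1, 2))))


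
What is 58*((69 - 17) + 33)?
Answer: 4930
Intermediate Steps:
58*((69 - 17) + 33) = 58*(52 + 33) = 58*85 = 4930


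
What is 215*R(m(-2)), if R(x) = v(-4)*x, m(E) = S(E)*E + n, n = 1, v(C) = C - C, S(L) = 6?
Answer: 0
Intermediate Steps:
v(C) = 0
m(E) = 1 + 6*E (m(E) = 6*E + 1 = 1 + 6*E)
R(x) = 0 (R(x) = 0*x = 0)
215*R(m(-2)) = 215*0 = 0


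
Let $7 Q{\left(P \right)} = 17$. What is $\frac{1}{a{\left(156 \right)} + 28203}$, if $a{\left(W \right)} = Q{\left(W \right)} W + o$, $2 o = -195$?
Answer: $\frac{14}{398781} \approx 3.5107 \cdot 10^{-5}$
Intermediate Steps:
$o = - \frac{195}{2}$ ($o = \frac{1}{2} \left(-195\right) = - \frac{195}{2} \approx -97.5$)
$Q{\left(P \right)} = \frac{17}{7}$ ($Q{\left(P \right)} = \frac{1}{7} \cdot 17 = \frac{17}{7}$)
$a{\left(W \right)} = - \frac{195}{2} + \frac{17 W}{7}$ ($a{\left(W \right)} = \frac{17 W}{7} - \frac{195}{2} = - \frac{195}{2} + \frac{17 W}{7}$)
$\frac{1}{a{\left(156 \right)} + 28203} = \frac{1}{\left(- \frac{195}{2} + \frac{17}{7} \cdot 156\right) + 28203} = \frac{1}{\left(- \frac{195}{2} + \frac{2652}{7}\right) + 28203} = \frac{1}{\frac{3939}{14} + 28203} = \frac{1}{\frac{398781}{14}} = \frac{14}{398781}$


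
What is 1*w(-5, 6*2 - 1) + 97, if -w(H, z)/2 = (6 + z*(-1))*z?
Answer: 207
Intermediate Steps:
w(H, z) = -2*z*(6 - z) (w(H, z) = -2*(6 + z*(-1))*z = -2*(6 - z)*z = -2*z*(6 - z))
1*w(-5, 6*2 - 1) + 97 = 1*(2*(6*2 - 1)*(-6 + (6*2 - 1))) + 97 = 1*(2*(12 - 1)*(-6 + (12 - 1))) + 97 = 1*(2*11*(-6 + 11)) + 97 = 1*(2*11*5) + 97 = 1*110 + 97 = 110 + 97 = 207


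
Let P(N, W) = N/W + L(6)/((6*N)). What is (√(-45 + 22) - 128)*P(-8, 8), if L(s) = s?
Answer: 144 - 9*I*√23/8 ≈ 144.0 - 5.3953*I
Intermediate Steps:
P(N, W) = 1/N + N/W (P(N, W) = N/W + 6/((6*N)) = N/W + 6*(1/(6*N)) = N/W + 1/N = 1/N + N/W)
(√(-45 + 22) - 128)*P(-8, 8) = (√(-45 + 22) - 128)*(1/(-8) - 8/8) = (√(-23) - 128)*(-⅛ - 8*⅛) = (I*√23 - 128)*(-⅛ - 1) = (-128 + I*√23)*(-9/8) = 144 - 9*I*√23/8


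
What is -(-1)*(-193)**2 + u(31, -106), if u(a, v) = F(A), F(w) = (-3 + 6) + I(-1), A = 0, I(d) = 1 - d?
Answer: 37254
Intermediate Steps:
F(w) = 5 (F(w) = (-3 + 6) + (1 - 1*(-1)) = 3 + (1 + 1) = 3 + 2 = 5)
u(a, v) = 5
-(-1)*(-193)**2 + u(31, -106) = -(-1)*(-193)**2 + 5 = -(-1)*37249 + 5 = -1*(-37249) + 5 = 37249 + 5 = 37254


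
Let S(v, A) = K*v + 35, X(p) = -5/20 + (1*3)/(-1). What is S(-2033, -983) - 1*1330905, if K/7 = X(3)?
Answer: -5138477/4 ≈ -1.2846e+6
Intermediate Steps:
X(p) = -13/4 (X(p) = -5*1/20 + 3*(-1) = -¼ - 3 = -13/4)
K = -91/4 (K = 7*(-13/4) = -91/4 ≈ -22.750)
S(v, A) = 35 - 91*v/4 (S(v, A) = -91*v/4 + 35 = 35 - 91*v/4)
S(-2033, -983) - 1*1330905 = (35 - 91/4*(-2033)) - 1*1330905 = (35 + 185003/4) - 1330905 = 185143/4 - 1330905 = -5138477/4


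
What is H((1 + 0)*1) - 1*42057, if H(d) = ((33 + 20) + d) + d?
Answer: -42002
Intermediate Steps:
H(d) = 53 + 2*d (H(d) = (53 + d) + d = 53 + 2*d)
H((1 + 0)*1) - 1*42057 = (53 + 2*((1 + 0)*1)) - 1*42057 = (53 + 2*(1*1)) - 42057 = (53 + 2*1) - 42057 = (53 + 2) - 42057 = 55 - 42057 = -42002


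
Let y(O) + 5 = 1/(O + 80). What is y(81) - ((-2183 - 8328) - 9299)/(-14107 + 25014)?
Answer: -5579818/1756027 ≈ -3.1775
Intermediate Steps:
y(O) = -5 + 1/(80 + O) (y(O) = -5 + 1/(O + 80) = -5 + 1/(80 + O))
y(81) - ((-2183 - 8328) - 9299)/(-14107 + 25014) = (-399 - 5*81)/(80 + 81) - ((-2183 - 8328) - 9299)/(-14107 + 25014) = (-399 - 405)/161 - (-10511 - 9299)/10907 = (1/161)*(-804) - (-19810)/10907 = -804/161 - 1*(-19810/10907) = -804/161 + 19810/10907 = -5579818/1756027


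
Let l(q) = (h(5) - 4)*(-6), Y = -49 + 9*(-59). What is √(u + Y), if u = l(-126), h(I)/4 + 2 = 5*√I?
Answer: 2*√(-127 - 30*√5) ≈ 27.863*I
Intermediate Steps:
h(I) = -8 + 20*√I (h(I) = -8 + 4*(5*√I) = -8 + 20*√I)
Y = -580 (Y = -49 - 531 = -580)
l(q) = 72 - 120*√5 (l(q) = ((-8 + 20*√5) - 4)*(-6) = (-12 + 20*√5)*(-6) = 72 - 120*√5)
u = 72 - 120*√5 ≈ -196.33
√(u + Y) = √((72 - 120*√5) - 580) = √(-508 - 120*√5)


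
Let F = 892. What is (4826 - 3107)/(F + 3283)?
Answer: 1719/4175 ≈ 0.41174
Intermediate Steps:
(4826 - 3107)/(F + 3283) = (4826 - 3107)/(892 + 3283) = 1719/4175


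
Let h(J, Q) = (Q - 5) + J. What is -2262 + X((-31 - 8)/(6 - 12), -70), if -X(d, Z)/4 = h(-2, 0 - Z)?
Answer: -2514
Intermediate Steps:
h(J, Q) = -5 + J + Q (h(J, Q) = (-5 + Q) + J = -5 + J + Q)
X(d, Z) = 28 + 4*Z (X(d, Z) = -4*(-5 - 2 + (0 - Z)) = -4*(-5 - 2 - Z) = -4*(-7 - Z) = 28 + 4*Z)
-2262 + X((-31 - 8)/(6 - 12), -70) = -2262 + (28 + 4*(-70)) = -2262 + (28 - 280) = -2262 - 252 = -2514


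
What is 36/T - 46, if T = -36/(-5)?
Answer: -41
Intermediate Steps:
T = 36/5 (T = -36*(-1/5) = 36/5 ≈ 7.2000)
36/T - 46 = 36/(36/5) - 46 = (5/36)*36 - 46 = 5 - 46 = -41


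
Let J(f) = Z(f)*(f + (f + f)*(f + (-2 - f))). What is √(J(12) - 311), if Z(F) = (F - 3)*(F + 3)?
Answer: I*√5171 ≈ 71.91*I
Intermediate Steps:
Z(F) = (-3 + F)*(3 + F)
J(f) = -3*f*(-9 + f²) (J(f) = (-9 + f²)*(f + (f + f)*(f + (-2 - f))) = (-9 + f²)*(f + (2*f)*(-2)) = (-9 + f²)*(f - 4*f) = (-9 + f²)*(-3*f) = -3*f*(-9 + f²))
√(J(12) - 311) = √(3*12*(9 - 1*12²) - 311) = √(3*12*(9 - 1*144) - 311) = √(3*12*(9 - 144) - 311) = √(3*12*(-135) - 311) = √(-4860 - 311) = √(-5171) = I*√5171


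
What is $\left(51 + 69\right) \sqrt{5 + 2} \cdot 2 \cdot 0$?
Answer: $0$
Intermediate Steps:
$\left(51 + 69\right) \sqrt{5 + 2} \cdot 2 \cdot 0 = 120 \sqrt{7} \cdot 2 \cdot 0 = 120 \cdot 2 \sqrt{7} \cdot 0 = 120 \cdot 0 = 0$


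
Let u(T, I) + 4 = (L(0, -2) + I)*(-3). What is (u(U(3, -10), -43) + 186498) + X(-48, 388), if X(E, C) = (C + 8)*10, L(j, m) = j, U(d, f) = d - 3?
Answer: 190583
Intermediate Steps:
U(d, f) = -3 + d
u(T, I) = -4 - 3*I (u(T, I) = -4 + (0 + I)*(-3) = -4 + I*(-3) = -4 - 3*I)
X(E, C) = 80 + 10*C (X(E, C) = (8 + C)*10 = 80 + 10*C)
(u(U(3, -10), -43) + 186498) + X(-48, 388) = ((-4 - 3*(-43)) + 186498) + (80 + 10*388) = ((-4 + 129) + 186498) + (80 + 3880) = (125 + 186498) + 3960 = 186623 + 3960 = 190583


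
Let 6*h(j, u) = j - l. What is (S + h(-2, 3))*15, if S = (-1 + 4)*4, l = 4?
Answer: 165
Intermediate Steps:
S = 12 (S = 3*4 = 12)
h(j, u) = -⅔ + j/6 (h(j, u) = (j - 1*4)/6 = (j - 4)/6 = (-4 + j)/6 = -⅔ + j/6)
(S + h(-2, 3))*15 = (12 + (-⅔ + (⅙)*(-2)))*15 = (12 + (-⅔ - ⅓))*15 = (12 - 1)*15 = 11*15 = 165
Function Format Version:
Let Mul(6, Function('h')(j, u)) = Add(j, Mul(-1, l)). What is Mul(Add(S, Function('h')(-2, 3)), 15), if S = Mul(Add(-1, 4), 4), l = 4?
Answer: 165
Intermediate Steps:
S = 12 (S = Mul(3, 4) = 12)
Function('h')(j, u) = Add(Rational(-2, 3), Mul(Rational(1, 6), j)) (Function('h')(j, u) = Mul(Rational(1, 6), Add(j, Mul(-1, 4))) = Mul(Rational(1, 6), Add(j, -4)) = Mul(Rational(1, 6), Add(-4, j)) = Add(Rational(-2, 3), Mul(Rational(1, 6), j)))
Mul(Add(S, Function('h')(-2, 3)), 15) = Mul(Add(12, Add(Rational(-2, 3), Mul(Rational(1, 6), -2))), 15) = Mul(Add(12, Add(Rational(-2, 3), Rational(-1, 3))), 15) = Mul(Add(12, -1), 15) = Mul(11, 15) = 165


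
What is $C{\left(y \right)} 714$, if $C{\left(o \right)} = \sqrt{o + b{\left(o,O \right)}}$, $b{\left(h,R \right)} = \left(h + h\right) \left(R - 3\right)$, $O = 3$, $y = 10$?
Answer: $714 \sqrt{10} \approx 2257.9$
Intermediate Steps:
$b{\left(h,R \right)} = 2 h \left(-3 + R\right)$
$C{\left(o \right)} = \sqrt{o}$ ($C{\left(o \right)} = \sqrt{o + 2 o \left(-3 + 3\right)} = \sqrt{o + 2 o 0} = \sqrt{o + 0} = \sqrt{o}$)
$C{\left(y \right)} 714 = \sqrt{10} \cdot 714 = 714 \sqrt{10}$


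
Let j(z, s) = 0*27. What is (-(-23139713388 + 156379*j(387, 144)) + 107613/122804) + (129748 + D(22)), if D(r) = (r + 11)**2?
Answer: 258333220937683/11164 ≈ 2.3140e+10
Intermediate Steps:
D(r) = (11 + r)**2
j(z, s) = 0
(-(-23139713388 + 156379*j(387, 144)) + 107613/122804) + (129748 + D(22)) = (-156379/(1/(-147972 + 0)) + 107613/122804) + (129748 + (11 + 22)**2) = (-156379/(1/(-147972)) + 107613*(1/122804)) + (129748 + 33**2) = (-156379/(-1/147972) + 9783/11164) + (129748 + 1089) = (-156379*(-147972) + 9783/11164) + 130837 = (23139713388 + 9783/11164) + 130837 = 258331760273415/11164 + 130837 = 258333220937683/11164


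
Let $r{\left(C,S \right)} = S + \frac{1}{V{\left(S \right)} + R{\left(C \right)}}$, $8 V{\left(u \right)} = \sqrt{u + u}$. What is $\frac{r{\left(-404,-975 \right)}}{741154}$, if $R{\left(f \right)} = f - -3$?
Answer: $- \frac{5017954657}{3814428364478} - \frac{10 i \sqrt{78}}{1907214182239} \approx -0.0013155 - 4.6307 \cdot 10^{-11} i$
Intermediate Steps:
$R{\left(f \right)} = 3 + f$ ($R{\left(f \right)} = f + 3 = 3 + f$)
$V{\left(u \right)} = \frac{\sqrt{2} \sqrt{u}}{8}$ ($V{\left(u \right)} = \frac{\sqrt{u + u}}{8} = \frac{\sqrt{2 u}}{8} = \frac{\sqrt{2} \sqrt{u}}{8}$)
$r{\left(C,S \right)} = S + \frac{1}{3 + C + \frac{\sqrt{2} \sqrt{S}}{8}}$ ($r{\left(C,S \right)} = S + \frac{1}{\frac{\sqrt{2} \sqrt{S}}{8} + \left(3 + C\right)} = S + \frac{1}{3 + C + \frac{\sqrt{2} \sqrt{S}}{8}}$)
$\frac{r{\left(-404,-975 \right)}}{741154} = \frac{\frac{1}{24 + 8 \left(-404\right) + \sqrt{2} \sqrt{-975}} \left(8 + \sqrt{2} \left(-975\right)^{\frac{3}{2}} + 8 \left(-975\right) \left(3 - 404\right)\right)}{741154} = \frac{8 + \sqrt{2} \left(- 4875 i \sqrt{39}\right) + 8 \left(-975\right) \left(-401\right)}{24 - 3232 + \sqrt{2} \cdot 5 i \sqrt{39}} \cdot \frac{1}{741154} = \frac{8 - 4875 i \sqrt{78} + 3127800}{24 - 3232 + 5 i \sqrt{78}} \cdot \frac{1}{741154} = \frac{3127808 - 4875 i \sqrt{78}}{-3208 + 5 i \sqrt{78}} \cdot \frac{1}{741154} = \frac{3127808 - 4875 i \sqrt{78}}{741154 \left(-3208 + 5 i \sqrt{78}\right)}$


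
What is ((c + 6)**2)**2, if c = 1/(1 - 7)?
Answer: 1500625/1296 ≈ 1157.9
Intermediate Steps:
c = -1/6 (c = 1/(-6) = -1/6 ≈ -0.16667)
((c + 6)**2)**2 = ((-1/6 + 6)**2)**2 = ((35/6)**2)**2 = (1225/36)**2 = 1500625/1296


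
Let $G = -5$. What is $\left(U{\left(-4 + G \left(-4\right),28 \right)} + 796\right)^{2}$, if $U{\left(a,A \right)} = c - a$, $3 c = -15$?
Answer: $600625$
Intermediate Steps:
$c = -5$ ($c = \frac{1}{3} \left(-15\right) = -5$)
$U{\left(a,A \right)} = -5 - a$
$\left(U{\left(-4 + G \left(-4\right),28 \right)} + 796\right)^{2} = \left(\left(-5 - \left(-4 - -20\right)\right) + 796\right)^{2} = \left(\left(-5 - \left(-4 + 20\right)\right) + 796\right)^{2} = \left(\left(-5 - 16\right) + 796\right)^{2} = \left(-21 + 796\right)^{2} = 775^{2} = 600625$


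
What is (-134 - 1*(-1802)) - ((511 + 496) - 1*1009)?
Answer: 1670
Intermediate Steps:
(-134 - 1*(-1802)) - ((511 + 496) - 1*1009) = (-134 + 1802) - (1007 - 1009) = 1668 - 1*(-2) = 1668 + 2 = 1670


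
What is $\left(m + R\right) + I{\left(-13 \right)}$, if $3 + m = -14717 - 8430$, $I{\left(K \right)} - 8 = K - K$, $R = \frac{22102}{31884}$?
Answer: $- \frac{368918713}{15942} \approx -23141.0$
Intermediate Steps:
$R = \frac{11051}{15942}$ ($R = 22102 \cdot \frac{1}{31884} = \frac{11051}{15942} \approx 0.6932$)
$I{\left(K \right)} = 8$ ($I{\left(K \right)} = 8 + \left(K - K\right) = 8 + 0 = 8$)
$m = -23150$ ($m = -3 - 23147 = -23150$)
$\left(m + R\right) + I{\left(-13 \right)} = \left(-23150 + \frac{11051}{15942}\right) + 8 = - \frac{369046249}{15942} + 8 = - \frac{368918713}{15942}$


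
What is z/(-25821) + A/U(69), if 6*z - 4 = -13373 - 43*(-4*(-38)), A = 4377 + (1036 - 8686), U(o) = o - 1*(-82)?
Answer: -1112731/51642 ≈ -21.547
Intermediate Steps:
U(o) = 82 + o (U(o) = o + 82 = 82 + o)
A = -3273 (A = 4377 - 7650 = -3273)
z = -6635/2 (z = 2/3 + (-13373 - 43*(-4*(-38)))/6 = 2/3 + (-13373 - 43*152)/6 = 2/3 + (-13373 - 1*6536)/6 = 2/3 + (-13373 - 6536)/6 = 2/3 + (1/6)*(-19909) = 2/3 - 19909/6 = -6635/2 ≈ -3317.5)
z/(-25821) + A/U(69) = -6635/2/(-25821) - 3273/(82 + 69) = -6635/2*(-1/25821) - 3273/151 = 6635/51642 - 3273*1/151 = 6635/51642 - 3273/151 = -1112731/51642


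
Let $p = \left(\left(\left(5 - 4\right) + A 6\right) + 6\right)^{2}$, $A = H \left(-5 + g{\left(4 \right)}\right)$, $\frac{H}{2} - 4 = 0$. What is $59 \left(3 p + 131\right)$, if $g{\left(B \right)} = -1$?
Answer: $13983826$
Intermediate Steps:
$H = 8$ ($H = 8 + 2 \cdot 0 = 8 + 0 = 8$)
$A = -48$ ($A = 8 \left(-5 - 1\right) = 8 \left(-6\right) = -48$)
$p = 78961$ ($p = \left(\left(\left(5 - 4\right) - 288\right) + 6\right)^{2} = \left(\left(1 - 288\right) + 6\right)^{2} = \left(-287 + 6\right)^{2} = \left(-281\right)^{2} = 78961$)
$59 \left(3 p + 131\right) = 59 \left(3 \cdot 78961 + 131\right) = 59 \left(236883 + 131\right) = 59 \cdot 237014 = 13983826$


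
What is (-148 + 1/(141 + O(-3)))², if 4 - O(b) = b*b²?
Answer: 647957025/29584 ≈ 21902.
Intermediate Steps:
O(b) = 4 - b³ (O(b) = 4 - b*b² = 4 - b³)
(-148 + 1/(141 + O(-3)))² = (-148 + 1/(141 + (4 - 1*(-3)³)))² = (-148 + 1/(141 + (4 - 1*(-27))))² = (-148 + 1/(141 + (4 + 27)))² = (-148 + 1/(141 + 31))² = (-148 + 1/172)² = (-25455/172)² = 647957025/29584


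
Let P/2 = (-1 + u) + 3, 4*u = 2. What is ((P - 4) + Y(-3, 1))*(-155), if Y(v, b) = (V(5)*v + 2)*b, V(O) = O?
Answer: 1860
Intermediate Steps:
u = ½ (u = (¼)*2 = ½ ≈ 0.50000)
P = 5 (P = 2*((-1 + ½) + 3) = 2*(-½ + 3) = 2*(5/2) = 5)
Y(v, b) = b*(2 + 5*v) (Y(v, b) = (5*v + 2)*b = (2 + 5*v)*b = b*(2 + 5*v))
((P - 4) + Y(-3, 1))*(-155) = ((5 - 4) + 1*(2 + 5*(-3)))*(-155) = (1 + 1*(2 - 15))*(-155) = (1 + 1*(-13))*(-155) = (1 - 13)*(-155) = -12*(-155) = 1860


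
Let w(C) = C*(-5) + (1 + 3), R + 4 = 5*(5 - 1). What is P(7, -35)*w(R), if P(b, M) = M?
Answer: 2660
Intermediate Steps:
R = 16 (R = -4 + 5*(5 - 1) = -4 + 5*4 = -4 + 20 = 16)
w(C) = 4 - 5*C (w(C) = -5*C + 4 = 4 - 5*C)
P(7, -35)*w(R) = -35*(4 - 5*16) = -35*(4 - 80) = -35*(-76) = 2660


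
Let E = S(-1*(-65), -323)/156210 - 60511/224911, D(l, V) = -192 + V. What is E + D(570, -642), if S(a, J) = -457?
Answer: -29310766864177/35133347310 ≈ -834.27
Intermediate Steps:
E = -9555207637/35133347310 (E = -457/156210 - 60511/224911 = -9555207637/35133347310 ≈ -0.27197)
E + D(570, -642) = -9555207637/35133347310 + (-192 - 642) = -9555207637/35133347310 - 834 = -29310766864177/35133347310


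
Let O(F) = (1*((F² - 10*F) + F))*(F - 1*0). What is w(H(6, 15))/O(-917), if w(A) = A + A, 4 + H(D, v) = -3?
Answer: 1/55618801 ≈ 1.7980e-8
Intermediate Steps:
H(D, v) = -7 (H(D, v) = -4 - 3 = -7)
w(A) = 2*A
O(F) = F*(F² - 9*F) (O(F) = (1*(F² - 9*F))*(F + 0) = (F² - 9*F)*F = F*(F² - 9*F))
w(H(6, 15))/O(-917) = (2*(-7))/(((-917)²*(-9 - 917))) = -14/(840889*(-926)) = -14/(-778663214) = -14*(-1/778663214) = 1/55618801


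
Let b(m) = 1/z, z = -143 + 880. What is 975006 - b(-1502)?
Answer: 718579421/737 ≈ 9.7501e+5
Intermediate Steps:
z = 737
b(m) = 1/737
975006 - b(-1502) = 975006 - 1*1/737 = 975006 - 1/737 = 718579421/737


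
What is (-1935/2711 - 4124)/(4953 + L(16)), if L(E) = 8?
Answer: -11182099/13449271 ≈ -0.83143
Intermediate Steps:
(-1935/2711 - 4124)/(4953 + L(16)) = (-1935/2711 - 4124)/(4953 + 8) = (-1935*1/2711 - 4124)/4961 = (-1935/2711 - 4124)*(1/4961) = -11182099/2711*1/4961 = -11182099/13449271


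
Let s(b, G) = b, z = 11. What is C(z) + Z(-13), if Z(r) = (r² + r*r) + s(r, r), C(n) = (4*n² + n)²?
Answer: 245350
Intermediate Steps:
C(n) = (n + 4*n²)²
Z(r) = r + 2*r² (Z(r) = (r² + r*r) + r = (r² + r²) + r = 2*r² + r = r + 2*r²)
C(z) + Z(-13) = 11²*(1 + 4*11)² - 13*(1 + 2*(-13)) = 121*(1 + 44)² - 13*(1 - 26) = 121*45² - 13*(-25) = 121*2025 + 325 = 245025 + 325 = 245350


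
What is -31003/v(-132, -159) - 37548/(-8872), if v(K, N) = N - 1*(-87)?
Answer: 34720259/79848 ≈ 434.83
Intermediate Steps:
v(K, N) = 87 + N (v(K, N) = N + 87 = 87 + N)
-31003/v(-132, -159) - 37548/(-8872) = -31003/(87 - 159) - 37548/(-8872) = -31003/(-72) - 37548*(-1/8872) = -31003*(-1/72) + 9387/2218 = 31003/72 + 9387/2218 = 34720259/79848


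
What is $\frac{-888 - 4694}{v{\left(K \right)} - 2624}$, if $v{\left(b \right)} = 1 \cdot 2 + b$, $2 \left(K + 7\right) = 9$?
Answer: $\frac{11164}{5249} \approx 2.1269$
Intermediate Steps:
$K = - \frac{5}{2}$ ($K = -7 + \frac{1}{2} \cdot 9 = -7 + \frac{9}{2} = - \frac{5}{2} \approx -2.5$)
$v{\left(b \right)} = 2 + b$
$\frac{-888 - 4694}{v{\left(K \right)} - 2624} = \frac{-888 - 4694}{\left(2 - \frac{5}{2}\right) - 2624} = - \frac{5582}{- \frac{1}{2} - 2624} = - \frac{5582}{- \frac{5249}{2}} = \left(-5582\right) \left(- \frac{2}{5249}\right) = \frac{11164}{5249}$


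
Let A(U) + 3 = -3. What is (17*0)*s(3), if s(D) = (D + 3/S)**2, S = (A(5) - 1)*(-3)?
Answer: 0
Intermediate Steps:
A(U) = -6 (A(U) = -3 - 3 = -6)
S = 21 (S = (-6 - 1)*(-3) = -7*(-3) = 21)
s(D) = (1/7 + D)**2 (s(D) = (D + 3/21)**2 = (D + 3*(1/21))**2 = (D + 1/7)**2 = (1/7 + D)**2)
(17*0)*s(3) = (17*0)*((1 + 7*3)**2/49) = 0*((1 + 21)**2/49) = 0*((1/49)*22**2) = 0*((1/49)*484) = 0*(484/49) = 0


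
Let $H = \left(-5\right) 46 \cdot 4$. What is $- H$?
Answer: $920$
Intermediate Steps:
$H = -920$ ($H = \left(-230\right) 4 = -920$)
$- H = \left(-1\right) \left(-920\right) = 920$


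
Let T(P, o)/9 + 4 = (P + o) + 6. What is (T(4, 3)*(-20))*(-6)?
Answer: 9720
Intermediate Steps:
T(P, o) = 18 + 9*P + 9*o (T(P, o) = -36 + 9*((P + o) + 6) = -36 + 9*(6 + P + o) = -36 + (54 + 9*P + 9*o) = 18 + 9*P + 9*o)
(T(4, 3)*(-20))*(-6) = ((18 + 9*4 + 9*3)*(-20))*(-6) = ((18 + 36 + 27)*(-20))*(-6) = (81*(-20))*(-6) = -1620*(-6) = 9720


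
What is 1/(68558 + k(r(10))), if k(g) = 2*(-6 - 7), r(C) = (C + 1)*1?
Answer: 1/68532 ≈ 1.4592e-5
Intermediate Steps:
r(C) = 1 + C (r(C) = (1 + C)*1 = 1 + C)
k(g) = -26 (k(g) = 2*(-13) = -26)
1/(68558 + k(r(10))) = 1/(68558 - 26) = 1/68532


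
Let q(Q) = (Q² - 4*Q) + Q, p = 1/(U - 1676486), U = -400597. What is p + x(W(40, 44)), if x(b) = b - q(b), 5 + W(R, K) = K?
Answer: -2835218296/2077083 ≈ -1365.0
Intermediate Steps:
p = -1/2077083 (p = 1/(-400597 - 1676486) = 1/(-2077083) = -1/2077083 ≈ -4.8144e-7)
W(R, K) = -5 + K
q(Q) = Q² - 3*Q
x(b) = b - b*(-3 + b)
p + x(W(40, 44)) = -1/2077083 + (-5 + 44)*(4 - (-5 + 44)) = -1/2077083 + 39*(4 - 1*39) = -1/2077083 + 39*(4 - 39) = -1/2077083 + 39*(-35) = -1/2077083 - 1365 = -2835218296/2077083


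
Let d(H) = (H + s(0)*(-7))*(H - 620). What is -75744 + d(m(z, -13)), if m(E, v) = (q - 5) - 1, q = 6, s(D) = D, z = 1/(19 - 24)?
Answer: -75744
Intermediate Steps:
z = -⅕ (z = 1/(-5) = -⅕ ≈ -0.20000)
m(E, v) = 0 (m(E, v) = (6 - 5) - 1 = 1 - 1 = 0)
d(H) = H*(-620 + H) (d(H) = (H + 0*(-7))*(H - 620) = (H + 0)*(-620 + H) = H*(-620 + H))
-75744 + d(m(z, -13)) = -75744 + 0*(-620 + 0) = -75744 + 0*(-620) = -75744 + 0 = -75744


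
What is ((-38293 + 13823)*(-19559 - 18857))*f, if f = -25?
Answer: -23500988000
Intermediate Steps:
((-38293 + 13823)*(-19559 - 18857))*f = ((-38293 + 13823)*(-19559 - 18857))*(-25) = -24470*(-38416)*(-25) = 940039520*(-25) = -23500988000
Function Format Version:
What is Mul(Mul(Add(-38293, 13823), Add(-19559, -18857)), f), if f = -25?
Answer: -23500988000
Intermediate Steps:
Mul(Mul(Add(-38293, 13823), Add(-19559, -18857)), f) = Mul(Mul(Add(-38293, 13823), Add(-19559, -18857)), -25) = Mul(Mul(-24470, -38416), -25) = Mul(940039520, -25) = -23500988000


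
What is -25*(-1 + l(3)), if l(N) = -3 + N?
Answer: 25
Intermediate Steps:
-25*(-1 + l(3)) = -25*(-1 + (-3 + 3)) = -25*(-1 + 0) = -25*(-1) = 25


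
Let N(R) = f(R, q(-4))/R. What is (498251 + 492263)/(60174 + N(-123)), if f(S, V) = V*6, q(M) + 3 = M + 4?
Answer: 20305537/1233570 ≈ 16.461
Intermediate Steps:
q(M) = 1 + M (q(M) = -3 + (M + 4) = -3 + (4 + M) = 1 + M)
f(S, V) = 6*V
N(R) = -18/R (N(R) = (6*(1 - 4))/R = (6*(-3))/R = -18/R)
(498251 + 492263)/(60174 + N(-123)) = (498251 + 492263)/(60174 - 18/(-123)) = 990514/(60174 - 18*(-1/123)) = 990514/(60174 + 6/41) = 990514/(2467140/41) = 990514*(41/2467140) = 20305537/1233570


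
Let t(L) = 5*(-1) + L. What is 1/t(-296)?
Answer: -1/301 ≈ -0.0033223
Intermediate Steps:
t(L) = -5 + L
1/t(-296) = 1/(-5 - 296) = 1/(-301) = -1/301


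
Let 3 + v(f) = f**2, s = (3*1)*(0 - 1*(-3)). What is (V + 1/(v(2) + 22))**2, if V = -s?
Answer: 42436/529 ≈ 80.219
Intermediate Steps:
s = 9 (s = 3*(0 + 3) = 3*3 = 9)
v(f) = -3 + f**2
V = -9 (V = -1*9 = -9)
(V + 1/(v(2) + 22))**2 = (-9 + 1/((-3 + 2**2) + 22))**2 = (-9 + 1/((-3 + 4) + 22))**2 = (-9 + 1/(1 + 22))**2 = (-9 + 1/23)**2 = (-206/23)**2 = 42436/529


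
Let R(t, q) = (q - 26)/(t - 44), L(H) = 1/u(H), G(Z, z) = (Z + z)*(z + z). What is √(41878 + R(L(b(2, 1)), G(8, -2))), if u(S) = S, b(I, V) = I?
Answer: √316983282/87 ≈ 204.64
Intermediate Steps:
G(Z, z) = 2*z*(Z + z) (G(Z, z) = (Z + z)*(2*z) = 2*z*(Z + z))
L(H) = 1/H
R(t, q) = (-26 + q)/(-44 + t)
√(41878 + R(L(b(2, 1)), G(8, -2))) = √(41878 + (-26 + 2*(-2)*(8 - 2))/(-44 + 1/2)) = √(41878 + (-26 + 2*(-2)*6)/(-44 + ½)) = √(41878 + (-26 - 24)/(-87/2)) = √(41878 - 2/87*(-50)) = √(41878 + 100/87) = √(3643486/87) = √316983282/87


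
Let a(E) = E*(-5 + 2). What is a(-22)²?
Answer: 4356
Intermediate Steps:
a(E) = -3*E (a(E) = E*(-3) = -3*E)
a(-22)² = (-3*(-22))² = 66² = 4356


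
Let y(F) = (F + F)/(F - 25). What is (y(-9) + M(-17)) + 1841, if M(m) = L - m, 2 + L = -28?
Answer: 31085/17 ≈ 1828.5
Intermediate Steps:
L = -30 (L = -2 - 28 = -30)
y(F) = 2*F/(-25 + F) (y(F) = (2*F)/(-25 + F) = 2*F/(-25 + F))
M(m) = -30 - m
(y(-9) + M(-17)) + 1841 = (2*(-9)/(-25 - 9) + (-30 - 1*(-17))) + 1841 = (2*(-9)/(-34) + (-30 + 17)) + 1841 = (2*(-9)*(-1/34) - 13) + 1841 = (9/17 - 13) + 1841 = -212/17 + 1841 = 31085/17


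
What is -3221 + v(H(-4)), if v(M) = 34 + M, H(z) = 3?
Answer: -3184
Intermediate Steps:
-3221 + v(H(-4)) = -3221 + (34 + 3) = -3221 + 37 = -3184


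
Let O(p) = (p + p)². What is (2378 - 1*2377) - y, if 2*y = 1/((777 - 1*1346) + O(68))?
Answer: 35853/35854 ≈ 0.99997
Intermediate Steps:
O(p) = 4*p² (O(p) = (2*p)² = 4*p²)
y = 1/35854 (y = 1/(2*((777 - 1*1346) + 4*68²)) = 1/(2*((777 - 1346) + 4*4624)) = 1/(2*(-569 + 18496)) = (½)/17927 = (½)*(1/17927) = 1/35854 ≈ 2.7891e-5)
(2378 - 1*2377) - y = (2378 - 1*2377) - 1*1/35854 = (2378 - 2377) - 1/35854 = 1 - 1/35854 = 35853/35854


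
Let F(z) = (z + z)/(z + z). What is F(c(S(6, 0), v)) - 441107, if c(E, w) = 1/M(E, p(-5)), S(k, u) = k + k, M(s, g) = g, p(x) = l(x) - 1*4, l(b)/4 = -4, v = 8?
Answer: -441106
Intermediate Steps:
l(b) = -16 (l(b) = 4*(-4) = -16)
p(x) = -20 (p(x) = -16 - 1*4 = -16 - 4 = -20)
S(k, u) = 2*k
c(E, w) = -1/20 (c(E, w) = 1/(-20) = -1/20)
F(z) = 1 (F(z) = (2*z)/((2*z)) = (2*z)*(1/(2*z)) = 1)
F(c(S(6, 0), v)) - 441107 = 1 - 441107 = -441106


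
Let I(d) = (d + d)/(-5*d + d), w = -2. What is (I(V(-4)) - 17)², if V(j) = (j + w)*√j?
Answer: 1225/4 ≈ 306.25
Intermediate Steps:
V(j) = √j*(-2 + j) (V(j) = (j - 2)*√j = (-2 + j)*√j = √j*(-2 + j))
I(d) = -½ (I(d) = (2*d)/((-4*d)) = (2*d)*(-1/(4*d)) = -½)
(I(V(-4)) - 17)² = (-½ - 17)² = (-35/2)² = 1225/4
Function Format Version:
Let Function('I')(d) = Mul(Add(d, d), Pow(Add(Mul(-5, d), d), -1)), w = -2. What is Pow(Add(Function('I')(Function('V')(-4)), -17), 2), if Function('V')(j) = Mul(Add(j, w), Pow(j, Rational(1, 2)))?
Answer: Rational(1225, 4) ≈ 306.25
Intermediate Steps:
Function('V')(j) = Mul(Pow(j, Rational(1, 2)), Add(-2, j)) (Function('V')(j) = Mul(Add(j, -2), Pow(j, Rational(1, 2))) = Mul(Add(-2, j), Pow(j, Rational(1, 2))) = Mul(Pow(j, Rational(1, 2)), Add(-2, j)))
Function('I')(d) = Rational(-1, 2) (Function('I')(d) = Mul(Mul(2, d), Pow(Mul(-4, d), -1)) = Mul(Mul(2, d), Mul(Rational(-1, 4), Pow(d, -1))) = Rational(-1, 2))
Pow(Add(Function('I')(Function('V')(-4)), -17), 2) = Pow(Add(Rational(-1, 2), -17), 2) = Pow(Rational(-35, 2), 2) = Rational(1225, 4)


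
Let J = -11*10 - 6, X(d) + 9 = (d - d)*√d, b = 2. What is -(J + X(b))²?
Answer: -15625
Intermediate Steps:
X(d) = -9 (X(d) = -9 + (d - d)*√d = -9 + 0*√d = -9 + 0 = -9)
J = -116 (J = -110 - 6 = -116)
-(J + X(b))² = -(-116 - 9)² = -1*(-125)² = -1*15625 = -15625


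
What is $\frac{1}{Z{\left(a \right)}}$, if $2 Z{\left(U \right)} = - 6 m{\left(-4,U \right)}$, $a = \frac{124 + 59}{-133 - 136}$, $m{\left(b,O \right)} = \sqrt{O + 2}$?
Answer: $- \frac{\sqrt{95495}}{1065} \approx -0.29016$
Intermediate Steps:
$m{\left(b,O \right)} = \sqrt{2 + O}$
$a = - \frac{183}{269}$ ($a = \frac{183}{-269} = 183 \left(- \frac{1}{269}\right) = - \frac{183}{269} \approx -0.6803$)
$Z{\left(U \right)} = - 3 \sqrt{2 + U}$ ($Z{\left(U \right)} = \frac{\left(-6\right) \sqrt{2 + U}}{2} = - 3 \sqrt{2 + U}$)
$\frac{1}{Z{\left(a \right)}} = \frac{1}{\left(-3\right) \sqrt{2 - \frac{183}{269}}} = \frac{1}{\left(-3\right) \sqrt{\frac{355}{269}}} = \frac{1}{\left(-3\right) \frac{\sqrt{95495}}{269}} = \frac{1}{\left(- \frac{3}{269}\right) \sqrt{95495}} = - \frac{\sqrt{95495}}{1065}$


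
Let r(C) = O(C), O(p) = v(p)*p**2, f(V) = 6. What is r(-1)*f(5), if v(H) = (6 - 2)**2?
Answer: 96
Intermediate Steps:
v(H) = 16 (v(H) = 4**2 = 16)
O(p) = 16*p**2
r(C) = 16*C**2
r(-1)*f(5) = (16*(-1)**2)*6 = (16*1)*6 = 16*6 = 96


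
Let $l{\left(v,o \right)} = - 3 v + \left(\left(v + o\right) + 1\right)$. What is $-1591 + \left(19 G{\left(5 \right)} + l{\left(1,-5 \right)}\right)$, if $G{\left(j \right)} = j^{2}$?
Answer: $-1122$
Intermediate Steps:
$l{\left(v,o \right)} = 1 + o - 2 v$ ($l{\left(v,o \right)} = - 3 v + \left(\left(o + v\right) + 1\right) = - 3 v + \left(1 + o + v\right) = 1 + o - 2 v$)
$-1591 + \left(19 G{\left(5 \right)} + l{\left(1,-5 \right)}\right) = -1591 + \left(19 \cdot 5^{2} - 6\right) = -1591 + \left(19 \cdot 25 - 6\right) = -1591 + \left(475 - 6\right) = -1591 + 469 = -1122$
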